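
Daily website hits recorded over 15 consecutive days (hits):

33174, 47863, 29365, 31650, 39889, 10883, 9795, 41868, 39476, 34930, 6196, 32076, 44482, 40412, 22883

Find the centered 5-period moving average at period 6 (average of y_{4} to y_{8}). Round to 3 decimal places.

Sum of periods 4–8: 31650 + 39889 + 10883 + 9795 + 41868 = 134085
Divide by 5: 134085 / 5 = 26817.000

26817.000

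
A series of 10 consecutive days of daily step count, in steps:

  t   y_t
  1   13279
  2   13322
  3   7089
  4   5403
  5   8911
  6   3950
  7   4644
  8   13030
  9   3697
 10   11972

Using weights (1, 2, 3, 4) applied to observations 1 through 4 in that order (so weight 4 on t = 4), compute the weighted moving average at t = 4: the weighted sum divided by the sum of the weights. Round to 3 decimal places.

8280.200

Weighted sum: 1·13279 + 2·13322 + 3·7089 + 4·5403 = 13279 + 26644 + 21267 + 21612 = 82802
Weight total: 1 + 2 + 3 + 4 = 10
WMA = 82802 / 10 = 8280.200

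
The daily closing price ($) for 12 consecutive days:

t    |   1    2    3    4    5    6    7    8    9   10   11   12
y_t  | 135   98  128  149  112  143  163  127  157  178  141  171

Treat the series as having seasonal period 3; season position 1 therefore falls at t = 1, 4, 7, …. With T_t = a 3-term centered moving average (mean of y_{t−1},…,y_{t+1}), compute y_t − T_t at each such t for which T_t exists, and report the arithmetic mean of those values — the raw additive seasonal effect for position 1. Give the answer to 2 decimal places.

19.11

Season position 1 occurs at t = 4, 7, 10 (where T_t is defined).
t=4: T_4 = 129.6667; y_4 − T_4 = 149 − 129.6667 = 19.3333
t=7: T_7 = 144.3333; y_7 − T_7 = 163 − 144.3333 = 18.6667
t=10: T_10 = 158.6667; y_10 − T_10 = 178 − 158.6667 = 19.3333
Mean deviation: (19.3333 + 18.6667 + 19.3333) / 3 = 19.11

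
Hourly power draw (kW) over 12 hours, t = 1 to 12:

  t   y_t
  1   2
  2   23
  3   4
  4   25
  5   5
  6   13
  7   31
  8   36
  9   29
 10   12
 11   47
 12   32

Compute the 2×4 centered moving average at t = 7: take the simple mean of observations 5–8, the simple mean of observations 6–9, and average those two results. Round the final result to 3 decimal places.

Sum over 5–8: 5 + 13 + 31 + 36 = 85
Sum over 6–9: 13 + 31 + 36 + 29 = 109
CMA at t=7 = (85 + 109) / (2·4) = 194 / 8 = 24.250

24.250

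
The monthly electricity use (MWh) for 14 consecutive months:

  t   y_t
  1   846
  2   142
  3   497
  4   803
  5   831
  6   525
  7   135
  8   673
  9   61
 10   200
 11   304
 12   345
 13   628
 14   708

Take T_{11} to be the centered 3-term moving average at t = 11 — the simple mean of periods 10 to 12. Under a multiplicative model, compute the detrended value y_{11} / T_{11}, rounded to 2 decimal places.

Trend T_11 = (200 + 304 + 345) / 3 = 849/3 = 283.0000
Ratio to trend: 304 / 283.0000 = 1.07

1.07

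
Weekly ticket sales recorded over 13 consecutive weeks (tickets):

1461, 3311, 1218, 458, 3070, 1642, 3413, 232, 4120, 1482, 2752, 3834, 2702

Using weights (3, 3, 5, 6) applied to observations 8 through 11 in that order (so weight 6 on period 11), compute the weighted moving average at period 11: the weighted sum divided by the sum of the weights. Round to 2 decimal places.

2175.18

Weighted sum: 3·232 + 3·4120 + 5·1482 + 6·2752 = 696 + 12360 + 7410 + 16512 = 36978
Weight total: 3 + 3 + 5 + 6 = 17
WMA = 36978 / 17 = 2175.18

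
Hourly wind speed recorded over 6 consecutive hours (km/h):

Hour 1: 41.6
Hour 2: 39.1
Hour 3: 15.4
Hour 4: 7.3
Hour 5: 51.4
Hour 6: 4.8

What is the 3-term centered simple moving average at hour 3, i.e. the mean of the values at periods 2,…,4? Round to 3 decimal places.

20.600

Sum of periods 2–4: 39.1 + 15.4 + 7.3 = 61.8
Divide by 3: 61.8 / 3 = 20.600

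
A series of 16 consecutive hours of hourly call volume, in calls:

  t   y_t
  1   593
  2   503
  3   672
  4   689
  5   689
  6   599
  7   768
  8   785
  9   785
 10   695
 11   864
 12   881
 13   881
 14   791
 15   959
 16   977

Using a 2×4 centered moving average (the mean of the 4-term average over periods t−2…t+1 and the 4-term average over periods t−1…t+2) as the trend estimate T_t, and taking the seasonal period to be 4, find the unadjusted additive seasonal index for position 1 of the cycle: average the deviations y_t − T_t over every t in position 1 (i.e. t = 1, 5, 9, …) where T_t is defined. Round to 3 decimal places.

14.792

Season position 1 occurs at t = 5, 9, 13 (where T_t is defined).
t=5: T_5 = 674.25000; y_5 − T_5 = 689 − 674.25000 = 14.75000
t=9: T_9 = 770.25000; y_9 − T_9 = 785 − 770.25000 = 14.75000
t=13: T_13 = 866.12500; y_13 − T_13 = 881 − 866.12500 = 14.87500
Mean deviation: (14.75000 + 14.75000 + 14.87500) / 3 = 14.792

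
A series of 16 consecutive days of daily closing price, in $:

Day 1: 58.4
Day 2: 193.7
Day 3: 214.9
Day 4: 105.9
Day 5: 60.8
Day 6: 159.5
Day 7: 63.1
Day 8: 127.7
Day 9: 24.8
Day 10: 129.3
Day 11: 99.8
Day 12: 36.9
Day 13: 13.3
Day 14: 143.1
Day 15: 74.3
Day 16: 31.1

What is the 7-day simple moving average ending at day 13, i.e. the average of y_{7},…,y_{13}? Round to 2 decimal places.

Sum of periods 7–13: 63.1 + 127.7 + 24.8 + 129.3 + 99.8 + 36.9 + 13.3 = 494.9
Divide by 7: 494.9 / 7 = 70.70

70.70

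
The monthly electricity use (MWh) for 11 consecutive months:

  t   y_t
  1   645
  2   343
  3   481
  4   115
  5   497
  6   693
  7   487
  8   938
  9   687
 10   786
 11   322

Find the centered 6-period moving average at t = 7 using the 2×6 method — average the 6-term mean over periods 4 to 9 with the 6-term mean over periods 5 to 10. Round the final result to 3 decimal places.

625.417

Sum over 4–9: 115 + 497 + 693 + 487 + 938 + 687 = 3417
Sum over 5–10: 497 + 693 + 487 + 938 + 687 + 786 = 4088
CMA at t=7 = (3417 + 4088) / (2·6) = 7505 / 12 = 625.417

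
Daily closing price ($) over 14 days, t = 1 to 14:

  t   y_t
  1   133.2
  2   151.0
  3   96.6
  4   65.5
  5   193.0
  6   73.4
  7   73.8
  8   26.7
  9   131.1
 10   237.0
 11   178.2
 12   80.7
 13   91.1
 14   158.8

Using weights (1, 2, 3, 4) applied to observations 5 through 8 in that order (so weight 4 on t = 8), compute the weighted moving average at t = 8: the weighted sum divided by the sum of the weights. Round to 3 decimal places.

66.800

Weighted sum: 1·193.0 + 2·73.4 + 3·73.8 + 4·26.7 = 193.0 + 146.8 + 221.4 + 106.8 = 668.0
Weight total: 1 + 2 + 3 + 4 = 10
WMA = 668.0 / 10 = 66.800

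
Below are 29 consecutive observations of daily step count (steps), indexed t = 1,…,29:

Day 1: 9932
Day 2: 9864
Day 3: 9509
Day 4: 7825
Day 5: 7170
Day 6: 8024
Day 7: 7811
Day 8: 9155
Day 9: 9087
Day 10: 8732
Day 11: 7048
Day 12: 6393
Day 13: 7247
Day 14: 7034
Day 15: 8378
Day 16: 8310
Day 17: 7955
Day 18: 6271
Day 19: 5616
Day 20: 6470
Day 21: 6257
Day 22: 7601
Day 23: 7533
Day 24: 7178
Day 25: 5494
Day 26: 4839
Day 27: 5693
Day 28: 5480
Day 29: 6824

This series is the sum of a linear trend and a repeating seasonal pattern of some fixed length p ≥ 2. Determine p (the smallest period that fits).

First differences y_{t+1} − y_t: -68, -355, -1684, -655, 854, -213, 1344, -68, -355, -1684, -655, 854, -213, 1344, -68, -355, …
The difference pattern repeats every 7 terms and not for any smaller step, so p = 7.

7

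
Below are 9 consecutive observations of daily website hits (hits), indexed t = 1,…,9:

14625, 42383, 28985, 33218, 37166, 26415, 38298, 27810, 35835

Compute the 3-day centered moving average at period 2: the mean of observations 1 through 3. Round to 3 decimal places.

Sum of periods 1–3: 14625 + 42383 + 28985 = 85993
Divide by 3: 85993 / 3 = 28664.333

28664.333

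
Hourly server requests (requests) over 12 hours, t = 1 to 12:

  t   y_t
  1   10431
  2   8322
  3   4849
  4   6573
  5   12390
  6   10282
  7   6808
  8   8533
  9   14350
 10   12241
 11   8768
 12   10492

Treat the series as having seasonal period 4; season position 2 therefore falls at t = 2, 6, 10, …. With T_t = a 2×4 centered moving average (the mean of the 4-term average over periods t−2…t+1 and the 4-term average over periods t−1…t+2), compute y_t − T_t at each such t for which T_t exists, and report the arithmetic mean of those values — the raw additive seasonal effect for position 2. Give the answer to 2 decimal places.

1023.44

Season position 2 occurs at t = 6, 10 (where T_t is defined).
t=6: T_6 = 9258.2500; y_6 − T_6 = 10282 − 9258.2500 = 1023.7500
t=10: T_10 = 11217.8750; y_10 − T_10 = 12241 − 11217.8750 = 1023.1250
Mean deviation: (1023.7500 + 1023.1250) / 2 = 1023.44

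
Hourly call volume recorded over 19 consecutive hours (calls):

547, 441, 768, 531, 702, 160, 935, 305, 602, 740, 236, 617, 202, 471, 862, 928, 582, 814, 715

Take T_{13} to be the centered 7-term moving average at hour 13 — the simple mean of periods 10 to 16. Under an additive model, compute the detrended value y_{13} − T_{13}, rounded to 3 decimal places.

Trend T_13 = (740 + 236 + 617 + 202 + 471 + 862 + 928) / 7 = 4056/7 = 579.42857
Detrended value: 202 − 579.42857 = -377.429

-377.429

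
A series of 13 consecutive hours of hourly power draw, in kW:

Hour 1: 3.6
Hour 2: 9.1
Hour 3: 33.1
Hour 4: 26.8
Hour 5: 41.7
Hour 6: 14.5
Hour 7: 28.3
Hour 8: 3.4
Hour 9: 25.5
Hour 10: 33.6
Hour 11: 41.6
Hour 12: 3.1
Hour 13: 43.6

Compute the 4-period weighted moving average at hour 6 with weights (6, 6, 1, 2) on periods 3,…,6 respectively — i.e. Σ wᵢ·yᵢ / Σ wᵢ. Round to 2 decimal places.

28.67

Weighted sum: 6·33.1 + 6·26.8 + 1·41.7 + 2·14.5 = 198.6 + 160.8 + 41.7 + 29.0 = 430.1
Weight total: 6 + 6 + 1 + 2 = 15
WMA = 430.1 / 15 = 28.67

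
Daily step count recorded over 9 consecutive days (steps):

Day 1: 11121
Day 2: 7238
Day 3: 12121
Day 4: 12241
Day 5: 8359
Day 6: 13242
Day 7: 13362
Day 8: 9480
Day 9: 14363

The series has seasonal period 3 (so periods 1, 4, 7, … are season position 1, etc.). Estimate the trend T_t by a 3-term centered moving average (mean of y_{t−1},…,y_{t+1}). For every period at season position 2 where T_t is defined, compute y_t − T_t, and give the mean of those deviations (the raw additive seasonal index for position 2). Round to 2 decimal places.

Season position 2 occurs at t = 2, 5, 8 (where T_t is defined).
t=2: T_2 = 10160.0000; y_2 − T_2 = 7238 − 10160.0000 = -2922.0000
t=5: T_5 = 11280.6667; y_5 − T_5 = 8359 − 11280.6667 = -2921.6667
t=8: T_8 = 12401.6667; y_8 − T_8 = 9480 − 12401.6667 = -2921.6667
Mean deviation: (-2922.0000 + -2921.6667 + -2921.6667) / 3 = -2921.78

-2921.78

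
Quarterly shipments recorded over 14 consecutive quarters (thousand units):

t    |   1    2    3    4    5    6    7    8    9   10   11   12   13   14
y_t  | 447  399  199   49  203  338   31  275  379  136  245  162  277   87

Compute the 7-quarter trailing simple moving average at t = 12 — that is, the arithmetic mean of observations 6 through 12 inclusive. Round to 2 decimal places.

223.71

Sum of periods 6–12: 338 + 31 + 275 + 379 + 136 + 245 + 162 = 1566
Divide by 7: 1566 / 7 = 223.71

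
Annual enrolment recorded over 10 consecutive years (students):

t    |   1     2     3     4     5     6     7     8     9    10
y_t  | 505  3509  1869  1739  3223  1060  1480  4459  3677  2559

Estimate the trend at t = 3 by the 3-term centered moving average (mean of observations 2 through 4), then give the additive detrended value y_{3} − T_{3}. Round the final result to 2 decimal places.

-503.33

Trend T_3 = (3509 + 1869 + 1739) / 3 = 7117/3 = 2372.3333
Detrended value: 1869 − 2372.3333 = -503.33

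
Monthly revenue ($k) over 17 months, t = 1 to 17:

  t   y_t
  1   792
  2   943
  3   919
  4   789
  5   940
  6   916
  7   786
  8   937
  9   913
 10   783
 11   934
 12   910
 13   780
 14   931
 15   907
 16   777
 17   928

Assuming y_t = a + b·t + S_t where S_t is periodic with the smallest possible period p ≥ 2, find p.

First differences y_{t+1} − y_t: 151, -24, -130, 151, -24, -130, 151, -24, …
The difference pattern repeats every 3 terms and not for any smaller step, so p = 3.

3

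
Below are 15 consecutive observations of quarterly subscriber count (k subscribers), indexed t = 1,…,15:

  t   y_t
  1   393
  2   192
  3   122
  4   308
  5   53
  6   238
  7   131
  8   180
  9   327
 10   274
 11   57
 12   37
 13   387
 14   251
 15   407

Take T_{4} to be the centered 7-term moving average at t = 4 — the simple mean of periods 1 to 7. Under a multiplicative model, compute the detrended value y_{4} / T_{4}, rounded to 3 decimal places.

Trend T_4 = (393 + 192 + 122 + 308 + 53 + 238 + 131) / 7 = 1437/7 = 205.28571
Ratio to trend: 308 / 205.28571 = 1.500

1.500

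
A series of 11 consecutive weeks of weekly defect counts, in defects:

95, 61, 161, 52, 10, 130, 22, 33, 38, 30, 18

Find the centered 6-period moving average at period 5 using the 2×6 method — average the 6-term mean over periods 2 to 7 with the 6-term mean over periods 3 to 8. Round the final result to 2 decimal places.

Sum over 2–7: 61 + 161 + 52 + 10 + 130 + 22 = 436
Sum over 3–8: 161 + 52 + 10 + 130 + 22 + 33 = 408
CMA at t=5 = (436 + 408) / (2·6) = 844 / 12 = 70.33

70.33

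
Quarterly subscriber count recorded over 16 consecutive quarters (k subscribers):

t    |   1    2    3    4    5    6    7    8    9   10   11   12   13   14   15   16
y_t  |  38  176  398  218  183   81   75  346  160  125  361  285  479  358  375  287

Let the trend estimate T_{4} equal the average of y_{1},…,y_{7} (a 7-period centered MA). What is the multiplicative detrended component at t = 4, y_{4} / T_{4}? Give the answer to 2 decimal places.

Trend T_4 = (38 + 176 + 398 + 218 + 183 + 81 + 75) / 7 = 1169/7 = 167.0000
Ratio to trend: 218 / 167.0000 = 1.31

1.31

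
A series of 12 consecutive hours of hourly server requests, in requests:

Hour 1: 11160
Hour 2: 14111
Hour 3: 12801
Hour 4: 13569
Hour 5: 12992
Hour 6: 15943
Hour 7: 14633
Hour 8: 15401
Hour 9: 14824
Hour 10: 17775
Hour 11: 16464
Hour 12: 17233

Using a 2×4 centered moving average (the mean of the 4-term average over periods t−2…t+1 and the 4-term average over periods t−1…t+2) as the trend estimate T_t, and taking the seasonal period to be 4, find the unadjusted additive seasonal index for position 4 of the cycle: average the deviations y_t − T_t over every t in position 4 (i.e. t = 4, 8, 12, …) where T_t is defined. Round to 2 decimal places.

-28.25

Season position 4 occurs at t = 4, 8 (where T_t is defined).
t=4: T_4 = 13597.2500; y_4 − T_4 = 13569 − 13597.2500 = -28.2500
t=8: T_8 = 15429.2500; y_8 − T_8 = 15401 − 15429.2500 = -28.2500
Mean deviation: (-28.2500 + -28.2500) / 2 = -28.25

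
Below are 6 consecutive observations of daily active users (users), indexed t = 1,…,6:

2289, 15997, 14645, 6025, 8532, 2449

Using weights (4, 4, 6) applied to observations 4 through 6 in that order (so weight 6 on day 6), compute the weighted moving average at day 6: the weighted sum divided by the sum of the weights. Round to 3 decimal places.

Weighted sum: 4·6025 + 4·8532 + 6·2449 = 24100 + 34128 + 14694 = 72922
Weight total: 4 + 4 + 6 = 14
WMA = 72922 / 14 = 5208.714

5208.714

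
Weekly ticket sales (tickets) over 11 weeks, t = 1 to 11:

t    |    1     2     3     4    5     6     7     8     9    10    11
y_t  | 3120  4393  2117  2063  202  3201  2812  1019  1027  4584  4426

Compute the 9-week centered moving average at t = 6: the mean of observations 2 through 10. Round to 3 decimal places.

2379.778

Sum of periods 2–10: 4393 + 2117 + 2063 + 202 + 3201 + 2812 + 1019 + 1027 + 4584 = 21418
Divide by 9: 21418 / 9 = 2379.778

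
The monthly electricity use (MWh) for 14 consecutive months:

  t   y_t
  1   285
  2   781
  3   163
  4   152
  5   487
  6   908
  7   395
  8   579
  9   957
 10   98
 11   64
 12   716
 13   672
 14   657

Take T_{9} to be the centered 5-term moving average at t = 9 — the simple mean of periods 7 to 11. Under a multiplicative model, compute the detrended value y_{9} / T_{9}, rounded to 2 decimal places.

Trend T_9 = (395 + 579 + 957 + 98 + 64) / 5 = 2093/5 = 418.6000
Ratio to trend: 957 / 418.6000 = 2.29

2.29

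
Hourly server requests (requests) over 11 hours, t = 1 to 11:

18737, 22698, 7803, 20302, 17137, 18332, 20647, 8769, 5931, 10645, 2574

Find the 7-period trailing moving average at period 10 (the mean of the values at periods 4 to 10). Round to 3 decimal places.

Sum of periods 4–10: 20302 + 17137 + 18332 + 20647 + 8769 + 5931 + 10645 = 101763
Divide by 7: 101763 / 7 = 14537.571

14537.571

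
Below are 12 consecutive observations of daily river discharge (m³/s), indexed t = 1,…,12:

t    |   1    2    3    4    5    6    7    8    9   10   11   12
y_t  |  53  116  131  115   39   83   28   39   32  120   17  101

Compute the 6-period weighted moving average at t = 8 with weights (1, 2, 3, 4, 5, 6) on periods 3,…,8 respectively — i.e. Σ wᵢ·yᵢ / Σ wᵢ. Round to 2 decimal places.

Weighted sum: 1·131 + 2·115 + 3·39 + 4·83 + 5·28 + 6·39 = 131 + 230 + 117 + 332 + 140 + 234 = 1184
Weight total: 1 + 2 + 3 + 4 + 5 + 6 = 21
WMA = 1184 / 21 = 56.38

56.38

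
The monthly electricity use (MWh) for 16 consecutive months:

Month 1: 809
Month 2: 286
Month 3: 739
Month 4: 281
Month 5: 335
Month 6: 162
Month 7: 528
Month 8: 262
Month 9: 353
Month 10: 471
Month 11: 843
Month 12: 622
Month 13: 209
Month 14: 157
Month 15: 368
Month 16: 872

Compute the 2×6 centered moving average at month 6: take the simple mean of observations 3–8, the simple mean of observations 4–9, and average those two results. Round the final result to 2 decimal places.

Sum over 3–8: 739 + 281 + 335 + 162 + 528 + 262 = 2307
Sum over 4–9: 281 + 335 + 162 + 528 + 262 + 353 = 1921
CMA at t=6 = (2307 + 1921) / (2·6) = 4228 / 12 = 352.33

352.33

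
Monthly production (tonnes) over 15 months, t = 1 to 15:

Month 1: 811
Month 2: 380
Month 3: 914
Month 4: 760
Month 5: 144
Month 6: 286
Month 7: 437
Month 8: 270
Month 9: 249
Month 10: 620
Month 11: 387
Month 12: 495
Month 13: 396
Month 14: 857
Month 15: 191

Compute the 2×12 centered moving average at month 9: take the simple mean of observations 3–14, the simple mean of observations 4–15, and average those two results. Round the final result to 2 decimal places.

454.46

Sum over 3–14: 914 + 760 + 144 + 286 + 437 + 270 + 249 + 620 + 387 + 495 + 396 + 857 = 5815
Sum over 4–15: 760 + 144 + 286 + 437 + 270 + 249 + 620 + 387 + 495 + 396 + 857 + 191 = 5092
CMA at t=9 = (5815 + 5092) / (2·12) = 10907 / 24 = 454.46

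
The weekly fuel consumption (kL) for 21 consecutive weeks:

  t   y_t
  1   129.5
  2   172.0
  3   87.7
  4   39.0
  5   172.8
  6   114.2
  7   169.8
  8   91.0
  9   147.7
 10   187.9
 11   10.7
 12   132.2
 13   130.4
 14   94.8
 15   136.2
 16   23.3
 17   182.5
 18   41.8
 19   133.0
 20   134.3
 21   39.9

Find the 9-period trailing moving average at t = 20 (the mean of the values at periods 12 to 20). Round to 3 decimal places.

112.056

Sum of periods 12–20: 132.2 + 130.4 + 94.8 + 136.2 + 23.3 + 182.5 + 41.8 + 133.0 + 134.3 = 1008.5
Divide by 9: 1008.5 / 9 = 112.056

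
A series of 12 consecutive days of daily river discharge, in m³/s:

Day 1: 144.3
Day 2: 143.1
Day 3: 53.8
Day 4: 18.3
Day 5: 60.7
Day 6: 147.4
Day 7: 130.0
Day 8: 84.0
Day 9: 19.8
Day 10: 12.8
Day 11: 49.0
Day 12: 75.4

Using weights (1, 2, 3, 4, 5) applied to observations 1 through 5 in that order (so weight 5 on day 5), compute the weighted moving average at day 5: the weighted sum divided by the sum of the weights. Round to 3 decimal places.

Weighted sum: 1·144.3 + 2·143.1 + 3·53.8 + 4·18.3 + 5·60.7 = 144.3 + 286.2 + 161.4 + 73.2 + 303.5 = 968.6
Weight total: 1 + 2 + 3 + 4 + 5 = 15
WMA = 968.6 / 15 = 64.573

64.573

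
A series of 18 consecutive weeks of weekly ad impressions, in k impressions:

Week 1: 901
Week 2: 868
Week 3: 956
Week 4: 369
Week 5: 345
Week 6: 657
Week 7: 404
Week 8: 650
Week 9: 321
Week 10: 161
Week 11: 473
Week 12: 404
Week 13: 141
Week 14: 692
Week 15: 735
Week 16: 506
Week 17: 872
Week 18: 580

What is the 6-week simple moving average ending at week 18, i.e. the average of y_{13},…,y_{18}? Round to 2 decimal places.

Sum of periods 13–18: 141 + 692 + 735 + 506 + 872 + 580 = 3526
Divide by 6: 3526 / 6 = 587.67

587.67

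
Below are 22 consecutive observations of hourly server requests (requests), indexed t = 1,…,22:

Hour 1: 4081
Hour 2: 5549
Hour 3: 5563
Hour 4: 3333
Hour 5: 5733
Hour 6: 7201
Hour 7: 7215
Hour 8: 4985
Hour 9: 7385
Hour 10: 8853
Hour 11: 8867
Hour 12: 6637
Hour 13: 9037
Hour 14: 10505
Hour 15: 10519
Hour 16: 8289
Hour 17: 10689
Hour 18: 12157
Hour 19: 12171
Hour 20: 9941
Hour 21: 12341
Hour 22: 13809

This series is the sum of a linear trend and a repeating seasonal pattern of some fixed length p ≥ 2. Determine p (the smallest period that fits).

4

First differences y_{t+1} − y_t: 1468, 14, -2230, 2400, 1468, 14, -2230, 2400, 1468, 14, …
The difference pattern repeats every 4 terms and not for any smaller step, so p = 4.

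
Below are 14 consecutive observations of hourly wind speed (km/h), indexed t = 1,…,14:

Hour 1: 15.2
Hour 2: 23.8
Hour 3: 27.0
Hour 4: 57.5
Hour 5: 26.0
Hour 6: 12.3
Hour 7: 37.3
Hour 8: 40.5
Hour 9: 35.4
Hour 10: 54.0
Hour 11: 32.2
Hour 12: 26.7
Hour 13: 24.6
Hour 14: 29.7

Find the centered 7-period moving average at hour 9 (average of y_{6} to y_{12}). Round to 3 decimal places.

34.057

Sum of periods 6–12: 12.3 + 37.3 + 40.5 + 35.4 + 54.0 + 32.2 + 26.7 = 238.4
Divide by 7: 238.4 / 7 = 34.057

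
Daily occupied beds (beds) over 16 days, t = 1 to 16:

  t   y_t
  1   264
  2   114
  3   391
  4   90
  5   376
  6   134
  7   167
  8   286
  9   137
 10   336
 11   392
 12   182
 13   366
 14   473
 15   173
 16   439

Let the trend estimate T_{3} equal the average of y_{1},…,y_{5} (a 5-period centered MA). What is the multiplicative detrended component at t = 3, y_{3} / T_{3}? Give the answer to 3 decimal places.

Trend T_3 = (264 + 114 + 391 + 90 + 376) / 5 = 1235/5 = 247.00000
Ratio to trend: 391 / 247.00000 = 1.583

1.583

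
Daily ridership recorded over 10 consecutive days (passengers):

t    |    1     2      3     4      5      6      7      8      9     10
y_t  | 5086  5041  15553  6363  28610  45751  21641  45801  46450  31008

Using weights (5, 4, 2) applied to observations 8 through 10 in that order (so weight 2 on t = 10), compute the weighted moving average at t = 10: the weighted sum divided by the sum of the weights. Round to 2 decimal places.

43347.36

Weighted sum: 5·45801 + 4·46450 + 2·31008 = 229005 + 185800 + 62016 = 476821
Weight total: 5 + 4 + 2 = 11
WMA = 476821 / 11 = 43347.36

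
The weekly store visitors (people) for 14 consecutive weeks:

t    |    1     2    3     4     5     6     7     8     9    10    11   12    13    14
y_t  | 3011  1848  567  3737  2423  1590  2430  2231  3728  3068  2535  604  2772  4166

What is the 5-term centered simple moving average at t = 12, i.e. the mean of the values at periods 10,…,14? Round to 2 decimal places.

Sum of periods 10–14: 3068 + 2535 + 604 + 2772 + 4166 = 13145
Divide by 5: 13145 / 5 = 2629.00

2629.00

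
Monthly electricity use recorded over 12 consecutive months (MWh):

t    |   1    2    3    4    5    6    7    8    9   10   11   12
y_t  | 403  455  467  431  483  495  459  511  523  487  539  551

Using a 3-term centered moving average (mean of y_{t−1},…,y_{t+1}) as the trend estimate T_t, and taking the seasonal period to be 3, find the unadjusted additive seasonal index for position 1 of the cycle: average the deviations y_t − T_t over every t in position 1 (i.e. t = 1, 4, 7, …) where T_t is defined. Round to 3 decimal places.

-29.333

Season position 1 occurs at t = 4, 7, 10 (where T_t is defined).
t=4: T_4 = 460.33333; y_4 − T_4 = 431 − 460.33333 = -29.33333
t=7: T_7 = 488.33333; y_7 − T_7 = 459 − 488.33333 = -29.33333
t=10: T_10 = 516.33333; y_10 − T_10 = 487 − 516.33333 = -29.33333
Mean deviation: (-29.33333 + -29.33333 + -29.33333) / 3 = -29.333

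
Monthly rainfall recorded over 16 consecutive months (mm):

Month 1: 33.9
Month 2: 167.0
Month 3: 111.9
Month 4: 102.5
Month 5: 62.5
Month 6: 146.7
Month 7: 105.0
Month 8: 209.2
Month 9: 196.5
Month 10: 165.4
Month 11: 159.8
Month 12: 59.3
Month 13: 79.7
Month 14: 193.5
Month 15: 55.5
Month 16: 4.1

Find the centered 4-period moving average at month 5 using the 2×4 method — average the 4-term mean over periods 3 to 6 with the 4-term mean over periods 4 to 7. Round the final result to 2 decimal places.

Sum over 3–6: 111.9 + 102.5 + 62.5 + 146.7 = 423.6
Sum over 4–7: 102.5 + 62.5 + 146.7 + 105.0 = 416.7
CMA at t=5 = (423.6 + 416.7) / (2·4) = 840.3 / 8 = 105.04

105.04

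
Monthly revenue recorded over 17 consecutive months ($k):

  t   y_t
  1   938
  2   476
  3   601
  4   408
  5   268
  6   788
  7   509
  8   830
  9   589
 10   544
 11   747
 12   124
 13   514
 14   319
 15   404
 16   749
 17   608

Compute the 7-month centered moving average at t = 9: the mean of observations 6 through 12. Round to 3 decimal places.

590.143

Sum of periods 6–12: 788 + 509 + 830 + 589 + 544 + 747 + 124 = 4131
Divide by 7: 4131 / 7 = 590.143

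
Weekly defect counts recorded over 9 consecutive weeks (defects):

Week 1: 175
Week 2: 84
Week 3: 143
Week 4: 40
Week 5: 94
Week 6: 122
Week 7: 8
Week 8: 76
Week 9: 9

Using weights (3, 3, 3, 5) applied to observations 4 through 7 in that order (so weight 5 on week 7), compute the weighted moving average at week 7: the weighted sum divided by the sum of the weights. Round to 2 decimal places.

Weighted sum: 3·40 + 3·94 + 3·122 + 5·8 = 120 + 282 + 366 + 40 = 808
Weight total: 3 + 3 + 3 + 5 = 14
WMA = 808 / 14 = 57.71

57.71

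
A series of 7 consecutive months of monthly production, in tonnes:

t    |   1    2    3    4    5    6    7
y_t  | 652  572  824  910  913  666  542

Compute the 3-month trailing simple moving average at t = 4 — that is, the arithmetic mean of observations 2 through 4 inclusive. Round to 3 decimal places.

Sum of periods 2–4: 572 + 824 + 910 = 2306
Divide by 3: 2306 / 3 = 768.667

768.667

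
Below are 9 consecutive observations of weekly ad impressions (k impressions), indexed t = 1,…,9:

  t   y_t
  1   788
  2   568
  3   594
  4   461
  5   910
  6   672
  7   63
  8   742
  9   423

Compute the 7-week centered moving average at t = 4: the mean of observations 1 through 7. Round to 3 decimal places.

579.429

Sum of periods 1–7: 788 + 568 + 594 + 461 + 910 + 672 + 63 = 4056
Divide by 7: 4056 / 7 = 579.429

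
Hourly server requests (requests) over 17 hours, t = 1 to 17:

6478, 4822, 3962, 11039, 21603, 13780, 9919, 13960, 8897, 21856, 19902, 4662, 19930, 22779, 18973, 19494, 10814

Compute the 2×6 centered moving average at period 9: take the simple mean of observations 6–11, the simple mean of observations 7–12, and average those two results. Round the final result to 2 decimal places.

Sum over 6–11: 13780 + 9919 + 13960 + 8897 + 21856 + 19902 = 88314
Sum over 7–12: 9919 + 13960 + 8897 + 21856 + 19902 + 4662 = 79196
CMA at t=9 = (88314 + 79196) / (2·6) = 167510 / 12 = 13959.17

13959.17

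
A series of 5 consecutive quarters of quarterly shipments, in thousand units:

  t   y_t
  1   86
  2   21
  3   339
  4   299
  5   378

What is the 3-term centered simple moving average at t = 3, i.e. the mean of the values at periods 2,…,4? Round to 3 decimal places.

219.667

Sum of periods 2–4: 21 + 339 + 299 = 659
Divide by 3: 659 / 3 = 219.667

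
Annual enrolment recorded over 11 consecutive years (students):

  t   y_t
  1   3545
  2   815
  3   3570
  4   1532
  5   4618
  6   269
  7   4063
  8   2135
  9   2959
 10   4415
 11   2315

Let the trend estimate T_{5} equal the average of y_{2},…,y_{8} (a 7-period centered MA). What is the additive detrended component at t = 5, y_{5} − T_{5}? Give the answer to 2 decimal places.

Trend T_5 = (815 + 3570 + 1532 + 4618 + 269 + 4063 + 2135) / 7 = 17002/7 = 2428.8571
Detrended value: 4618 − 2428.8571 = 2189.14

2189.14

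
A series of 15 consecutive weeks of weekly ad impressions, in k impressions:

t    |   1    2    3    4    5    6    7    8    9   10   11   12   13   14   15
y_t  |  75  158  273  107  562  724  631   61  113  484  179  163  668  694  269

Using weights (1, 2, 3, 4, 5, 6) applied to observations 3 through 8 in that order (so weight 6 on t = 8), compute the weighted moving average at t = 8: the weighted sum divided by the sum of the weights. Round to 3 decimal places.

Weighted sum: 1·273 + 2·107 + 3·562 + 4·724 + 5·631 + 6·61 = 273 + 214 + 1686 + 2896 + 3155 + 366 = 8590
Weight total: 1 + 2 + 3 + 4 + 5 + 6 = 21
WMA = 8590 / 21 = 409.048

409.048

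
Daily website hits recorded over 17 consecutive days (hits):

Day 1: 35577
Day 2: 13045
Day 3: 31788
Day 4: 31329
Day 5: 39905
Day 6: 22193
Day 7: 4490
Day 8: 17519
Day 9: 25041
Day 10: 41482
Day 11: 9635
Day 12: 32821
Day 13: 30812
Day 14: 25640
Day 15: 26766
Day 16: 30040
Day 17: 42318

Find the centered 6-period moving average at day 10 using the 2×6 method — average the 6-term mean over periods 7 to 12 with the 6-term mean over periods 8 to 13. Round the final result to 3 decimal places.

24024.833

Sum over 7–12: 4490 + 17519 + 25041 + 41482 + 9635 + 32821 = 130988
Sum over 8–13: 17519 + 25041 + 41482 + 9635 + 32821 + 30812 = 157310
CMA at t=10 = (130988 + 157310) / (2·6) = 288298 / 12 = 24024.833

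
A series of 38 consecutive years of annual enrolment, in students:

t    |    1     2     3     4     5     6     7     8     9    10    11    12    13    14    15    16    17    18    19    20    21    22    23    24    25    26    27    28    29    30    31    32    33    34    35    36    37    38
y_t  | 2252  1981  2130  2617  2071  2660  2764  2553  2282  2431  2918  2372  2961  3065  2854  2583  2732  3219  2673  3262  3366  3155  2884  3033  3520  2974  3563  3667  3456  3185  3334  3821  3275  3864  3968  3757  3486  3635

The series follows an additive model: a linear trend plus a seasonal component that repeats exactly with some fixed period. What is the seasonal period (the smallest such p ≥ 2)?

First differences y_{t+1} − y_t: -271, 149, 487, -546, 589, 104, -211, -271, 149, 487, -546, 589, 104, -211, -271, 149, …
The difference pattern repeats every 7 terms and not for any smaller step, so p = 7.

7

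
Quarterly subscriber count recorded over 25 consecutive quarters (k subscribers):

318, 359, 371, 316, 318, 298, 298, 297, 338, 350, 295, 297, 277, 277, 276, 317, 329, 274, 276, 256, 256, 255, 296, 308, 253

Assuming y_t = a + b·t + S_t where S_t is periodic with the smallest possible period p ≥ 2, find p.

7

First differences y_{t+1} − y_t: 41, 12, -55, 2, -20, 0, -1, 41, 12, -55, 2, -20, 0, -1, 41, 12, …
The difference pattern repeats every 7 terms and not for any smaller step, so p = 7.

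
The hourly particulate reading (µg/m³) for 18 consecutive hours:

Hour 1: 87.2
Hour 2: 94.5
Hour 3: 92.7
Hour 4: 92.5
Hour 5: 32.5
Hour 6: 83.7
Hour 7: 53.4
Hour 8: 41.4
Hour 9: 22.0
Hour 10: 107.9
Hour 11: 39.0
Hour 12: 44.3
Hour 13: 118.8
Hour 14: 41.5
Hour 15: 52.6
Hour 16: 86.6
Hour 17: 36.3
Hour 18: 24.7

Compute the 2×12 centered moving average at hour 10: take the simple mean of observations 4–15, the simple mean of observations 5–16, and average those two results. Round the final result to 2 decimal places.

60.55

Sum over 4–15: 92.5 + 32.5 + 83.7 + 53.4 + 41.4 + 22.0 + 107.9 + 39.0 + 44.3 + 118.8 + 41.5 + 52.6 = 729.6
Sum over 5–16: 32.5 + 83.7 + 53.4 + 41.4 + 22.0 + 107.9 + 39.0 + 44.3 + 118.8 + 41.5 + 52.6 + 86.6 = 723.7
CMA at t=10 = (729.6 + 723.7) / (2·12) = 1453.3 / 24 = 60.55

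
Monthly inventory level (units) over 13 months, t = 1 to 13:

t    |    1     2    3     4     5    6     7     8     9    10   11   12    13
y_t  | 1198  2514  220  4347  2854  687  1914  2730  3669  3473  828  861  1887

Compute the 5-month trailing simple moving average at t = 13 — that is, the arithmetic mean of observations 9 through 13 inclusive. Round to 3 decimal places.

Sum of periods 9–13: 3669 + 3473 + 828 + 861 + 1887 = 10718
Divide by 5: 10718 / 5 = 2143.600

2143.600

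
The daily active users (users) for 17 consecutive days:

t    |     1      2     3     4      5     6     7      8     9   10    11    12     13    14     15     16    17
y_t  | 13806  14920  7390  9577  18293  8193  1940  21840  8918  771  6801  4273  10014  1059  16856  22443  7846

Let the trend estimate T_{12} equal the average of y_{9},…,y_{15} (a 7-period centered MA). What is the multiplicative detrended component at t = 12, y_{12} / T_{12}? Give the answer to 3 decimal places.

0.614

Trend T_12 = (8918 + 771 + 6801 + 4273 + 10014 + 1059 + 16856) / 7 = 48692/7 = 6956.00000
Ratio to trend: 4273 / 6956.00000 = 0.614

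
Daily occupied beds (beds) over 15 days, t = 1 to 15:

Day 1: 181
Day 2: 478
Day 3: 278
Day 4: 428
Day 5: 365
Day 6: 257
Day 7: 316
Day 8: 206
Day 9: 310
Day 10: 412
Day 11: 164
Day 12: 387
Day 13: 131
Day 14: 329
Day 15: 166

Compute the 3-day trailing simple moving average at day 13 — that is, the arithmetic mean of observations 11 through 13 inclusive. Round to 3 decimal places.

227.333

Sum of periods 11–13: 164 + 387 + 131 = 682
Divide by 3: 682 / 3 = 227.333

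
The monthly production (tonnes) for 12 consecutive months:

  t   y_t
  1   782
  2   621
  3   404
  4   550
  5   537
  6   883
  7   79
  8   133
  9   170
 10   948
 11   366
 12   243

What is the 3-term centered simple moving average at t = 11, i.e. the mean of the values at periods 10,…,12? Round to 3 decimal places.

Sum of periods 10–12: 948 + 366 + 243 = 1557
Divide by 3: 1557 / 3 = 519.000

519.000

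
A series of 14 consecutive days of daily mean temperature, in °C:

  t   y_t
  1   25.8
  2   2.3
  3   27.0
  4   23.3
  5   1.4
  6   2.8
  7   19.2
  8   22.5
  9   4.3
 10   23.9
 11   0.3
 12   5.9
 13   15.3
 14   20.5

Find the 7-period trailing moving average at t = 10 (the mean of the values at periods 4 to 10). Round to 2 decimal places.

Sum of periods 4–10: 23.3 + 1.4 + 2.8 + 19.2 + 22.5 + 4.3 + 23.9 = 97.4
Divide by 7: 97.4 / 7 = 13.91

13.91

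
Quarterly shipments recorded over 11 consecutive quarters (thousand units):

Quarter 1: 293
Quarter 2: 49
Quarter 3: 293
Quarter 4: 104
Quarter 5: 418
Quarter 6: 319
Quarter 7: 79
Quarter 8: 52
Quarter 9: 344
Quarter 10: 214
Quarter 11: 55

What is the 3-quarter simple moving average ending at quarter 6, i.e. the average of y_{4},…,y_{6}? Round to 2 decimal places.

280.33

Sum of periods 4–6: 104 + 418 + 319 = 841
Divide by 3: 841 / 3 = 280.33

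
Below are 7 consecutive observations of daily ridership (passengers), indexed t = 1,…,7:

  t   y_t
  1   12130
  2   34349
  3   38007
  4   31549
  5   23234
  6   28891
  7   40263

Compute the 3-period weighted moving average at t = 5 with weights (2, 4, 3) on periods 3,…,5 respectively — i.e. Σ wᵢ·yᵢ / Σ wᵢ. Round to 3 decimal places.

30212.444

Weighted sum: 2·38007 + 4·31549 + 3·23234 = 76014 + 126196 + 69702 = 271912
Weight total: 2 + 4 + 3 = 9
WMA = 271912 / 9 = 30212.444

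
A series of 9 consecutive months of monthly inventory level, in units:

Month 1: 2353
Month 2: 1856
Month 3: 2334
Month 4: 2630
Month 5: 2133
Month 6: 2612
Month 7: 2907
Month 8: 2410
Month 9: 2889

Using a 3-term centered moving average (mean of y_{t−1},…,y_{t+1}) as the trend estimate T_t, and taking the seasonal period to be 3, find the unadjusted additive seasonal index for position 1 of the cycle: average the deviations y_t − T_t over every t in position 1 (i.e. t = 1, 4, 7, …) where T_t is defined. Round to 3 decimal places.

264.167

Season position 1 occurs at t = 4, 7 (where T_t is defined).
t=4: T_4 = 2365.66667; y_4 − T_4 = 2630 − 2365.66667 = 264.33333
t=7: T_7 = 2643.00000; y_7 − T_7 = 2907 − 2643.00000 = 264.00000
Mean deviation: (264.33333 + 264.00000) / 2 = 264.167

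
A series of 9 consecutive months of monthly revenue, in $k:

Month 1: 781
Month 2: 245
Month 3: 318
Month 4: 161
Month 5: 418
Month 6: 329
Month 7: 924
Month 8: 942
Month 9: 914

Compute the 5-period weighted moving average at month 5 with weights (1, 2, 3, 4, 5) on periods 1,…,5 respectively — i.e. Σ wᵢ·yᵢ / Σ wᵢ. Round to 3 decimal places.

330.600

Weighted sum: 1·781 + 2·245 + 3·318 + 4·161 + 5·418 = 781 + 490 + 954 + 644 + 2090 = 4959
Weight total: 1 + 2 + 3 + 4 + 5 = 15
WMA = 4959 / 15 = 330.600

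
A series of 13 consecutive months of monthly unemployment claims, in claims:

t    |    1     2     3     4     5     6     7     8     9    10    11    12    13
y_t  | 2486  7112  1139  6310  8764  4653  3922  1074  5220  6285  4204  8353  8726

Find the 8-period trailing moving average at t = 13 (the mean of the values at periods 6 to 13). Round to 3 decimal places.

5304.625

Sum of periods 6–13: 4653 + 3922 + 1074 + 5220 + 6285 + 4204 + 8353 + 8726 = 42437
Divide by 8: 42437 / 8 = 5304.625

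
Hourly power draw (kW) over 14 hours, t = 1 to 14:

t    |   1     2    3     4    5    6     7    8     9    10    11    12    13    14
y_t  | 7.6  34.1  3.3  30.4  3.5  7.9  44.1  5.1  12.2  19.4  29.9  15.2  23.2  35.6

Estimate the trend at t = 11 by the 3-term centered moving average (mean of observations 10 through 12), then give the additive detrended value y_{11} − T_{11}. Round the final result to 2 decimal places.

8.40

Trend T_11 = (19.4 + 29.9 + 15.2) / 3 = 64.5/3 = 21.5000
Detrended value: 29.9 − 21.5000 = 8.40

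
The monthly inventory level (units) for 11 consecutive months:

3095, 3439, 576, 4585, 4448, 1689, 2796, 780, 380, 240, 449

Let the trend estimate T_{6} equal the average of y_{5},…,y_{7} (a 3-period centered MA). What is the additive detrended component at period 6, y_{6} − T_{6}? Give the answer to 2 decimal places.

Trend T_6 = (4448 + 1689 + 2796) / 3 = 8933/3 = 2977.6667
Detrended value: 1689 − 2977.6667 = -1288.67

-1288.67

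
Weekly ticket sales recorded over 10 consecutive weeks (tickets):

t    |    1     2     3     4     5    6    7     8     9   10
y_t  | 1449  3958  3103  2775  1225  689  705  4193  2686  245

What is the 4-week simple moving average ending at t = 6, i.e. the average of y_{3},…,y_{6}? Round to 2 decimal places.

Sum of periods 3–6: 3103 + 2775 + 1225 + 689 = 7792
Divide by 4: 7792 / 4 = 1948.00

1948.00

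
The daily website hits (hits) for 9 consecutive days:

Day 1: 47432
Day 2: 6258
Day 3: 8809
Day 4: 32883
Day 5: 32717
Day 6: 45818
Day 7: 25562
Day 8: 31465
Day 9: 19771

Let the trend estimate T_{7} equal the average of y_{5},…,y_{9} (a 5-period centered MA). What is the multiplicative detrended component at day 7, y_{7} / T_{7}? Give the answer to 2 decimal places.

0.82

Trend T_7 = (32717 + 45818 + 25562 + 31465 + 19771) / 5 = 155333/5 = 31066.6000
Ratio to trend: 25562 / 31066.6000 = 0.82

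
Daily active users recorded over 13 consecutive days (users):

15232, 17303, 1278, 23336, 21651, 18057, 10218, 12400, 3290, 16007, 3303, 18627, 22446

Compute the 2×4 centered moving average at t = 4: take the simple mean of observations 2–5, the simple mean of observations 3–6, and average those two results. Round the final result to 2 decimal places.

Sum over 2–5: 17303 + 1278 + 23336 + 21651 = 63568
Sum over 3–6: 1278 + 23336 + 21651 + 18057 = 64322
CMA at t=4 = (63568 + 64322) / (2·4) = 127890 / 8 = 15986.25

15986.25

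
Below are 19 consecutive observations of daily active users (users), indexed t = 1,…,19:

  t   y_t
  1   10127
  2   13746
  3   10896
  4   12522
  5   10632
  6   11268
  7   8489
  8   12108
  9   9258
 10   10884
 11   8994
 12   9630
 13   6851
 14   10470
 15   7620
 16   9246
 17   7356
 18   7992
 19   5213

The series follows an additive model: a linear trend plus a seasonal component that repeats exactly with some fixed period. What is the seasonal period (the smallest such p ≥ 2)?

6

First differences y_{t+1} − y_t: 3619, -2850, 1626, -1890, 636, -2779, 3619, -2850, 1626, -1890, 636, -2779, 3619, -2850, …
The difference pattern repeats every 6 terms and not for any smaller step, so p = 6.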